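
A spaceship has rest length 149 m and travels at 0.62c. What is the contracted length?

Proper length L₀ = 149 m
γ = 1/√(1 - 0.62²) = 1.275
L = L₀/γ = 149/1.275 = 116.9 m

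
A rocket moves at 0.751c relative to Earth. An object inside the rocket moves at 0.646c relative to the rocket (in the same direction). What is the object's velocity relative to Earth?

u = (u' + v)/(1 + u'v/c²)
Numerator: 0.646 + 0.751 = 1.397
Denominator: 1 + 0.485146 = 1.485146
u = 1.397/1.485146 = 0.9406c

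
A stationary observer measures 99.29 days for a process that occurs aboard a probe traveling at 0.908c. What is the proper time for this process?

Dilated time Δt = 99.29 days
γ = 1/√(1 - 0.908²) = 2.387
Δt₀ = Δt/γ = 99.29/2.387 = 41.60 days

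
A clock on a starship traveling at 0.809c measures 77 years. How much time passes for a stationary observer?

Proper time Δt₀ = 77 years
γ = 1/√(1 - 0.809²) = 1.701
Δt = γΔt₀ = 1.701 × 77 = 131.0 years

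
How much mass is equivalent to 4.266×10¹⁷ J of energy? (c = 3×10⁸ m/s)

From E = mc², we get m = E/c²
c² = (3×10⁸)² = 9×10¹⁶ m²/s²
m = 4.266×10¹⁷ / 9×10¹⁶ = 4.740 kg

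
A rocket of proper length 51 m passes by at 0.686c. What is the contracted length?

Proper length L₀ = 51 m
γ = 1/√(1 - 0.686²) = 1.3744
L = L₀/γ = 51/1.3744 = 37.11 m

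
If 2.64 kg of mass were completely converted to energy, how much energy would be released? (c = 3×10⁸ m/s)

Using E = mc²:
c² = (3×10⁸)² = 9×10¹⁶ m²/s²
E = 2.64 × 9×10¹⁶ = 2.376×10¹⁷ J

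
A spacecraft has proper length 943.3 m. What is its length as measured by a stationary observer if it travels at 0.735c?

Proper length L₀ = 943.3 m
γ = 1/√(1 - 0.735²) = 1.4748
L = L₀/γ = 943.3/1.4748 = 639.6 m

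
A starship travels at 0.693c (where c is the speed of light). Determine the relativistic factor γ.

v/c = 0.693, so (v/c)² = 0.480249
1 - (v/c)² = 0.519751
γ = 1/√(0.519751) = 1.387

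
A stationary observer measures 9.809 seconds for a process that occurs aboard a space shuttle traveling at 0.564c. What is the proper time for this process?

Dilated time Δt = 9.809 seconds
γ = 1/√(1 - 0.564²) = 1.211
Δt₀ = Δt/γ = 9.809/1.211 = 8.100 seconds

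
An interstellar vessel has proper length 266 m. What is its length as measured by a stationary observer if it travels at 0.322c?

Proper length L₀ = 266 m
γ = 1/√(1 - 0.322²) = 1.0563
L = L₀/γ = 266/1.0563 = 251.8 m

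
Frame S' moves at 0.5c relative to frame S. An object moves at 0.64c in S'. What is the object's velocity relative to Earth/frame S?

u = (u' + v)/(1 + u'v/c²)
Numerator: 0.64 + 0.5 = 1.14
Denominator: 1 + 0.32 = 1.32
u = 1.14/1.32 = 0.8636c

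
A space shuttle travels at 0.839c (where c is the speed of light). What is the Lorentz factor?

v/c = 0.839, so (v/c)² = 0.703921
1 - (v/c)² = 0.296079
γ = 1/√(0.296079) = 1.838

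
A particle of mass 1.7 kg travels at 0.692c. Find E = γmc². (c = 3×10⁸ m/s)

γ = 1/√(1 - 0.692²) = 1.385
mc² = 1.7 × (3×10⁸)² = 1.530×10¹⁷ J
E = γmc² = 1.385 × 1.530×10¹⁷ = 2.119×10¹⁷ J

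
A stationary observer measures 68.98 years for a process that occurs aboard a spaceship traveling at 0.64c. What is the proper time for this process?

Dilated time Δt = 68.98 years
γ = 1/√(1 - 0.64²) = 1.3014
Δt₀ = Δt/γ = 68.98/1.3014 = 53.00 years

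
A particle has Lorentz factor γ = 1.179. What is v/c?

From γ = 1/√(1 - v²/c²):
1/γ² = 1/1.179² = 0.7194
v²/c² = 1 - 0.7194 = 0.2806
v/c = √(0.2806) = 0.5297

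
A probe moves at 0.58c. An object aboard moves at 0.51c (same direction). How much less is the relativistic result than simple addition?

Classical: u' + v = 0.51 + 0.58 = 1.09c
Relativistic: u = (0.51 + 0.58)/(1 + 0.2958) = 1.09/1.2958 = 0.8412c
Difference: 1.09 - 0.8412 = 0.2488c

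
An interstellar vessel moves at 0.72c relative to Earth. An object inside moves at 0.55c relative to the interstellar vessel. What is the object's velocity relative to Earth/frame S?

u = (u' + v)/(1 + u'v/c²)
Numerator: 0.55 + 0.72 = 1.27
Denominator: 1 + 0.396 = 1.396
u = 1.27/1.396 = 0.9097c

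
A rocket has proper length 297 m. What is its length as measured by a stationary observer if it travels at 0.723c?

Proper length L₀ = 297 m
γ = 1/√(1 - 0.723²) = 1.4475
L = L₀/γ = 297/1.4475 = 205.2 m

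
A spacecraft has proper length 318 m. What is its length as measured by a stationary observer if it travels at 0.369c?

Proper length L₀ = 318 m
γ = 1/√(1 - 0.369²) = 1.0759
L = L₀/γ = 318/1.0759 = 295.6 m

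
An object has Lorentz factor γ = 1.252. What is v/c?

From γ = 1/√(1 - v²/c²):
1/γ² = 1/1.252² = 0.6380
v²/c² = 1 - 0.6380 = 0.3620
v/c = √(0.3620) = 0.6017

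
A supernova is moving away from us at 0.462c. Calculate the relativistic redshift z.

β = 0.462
(1+β)/(1-β) = 1.462/0.538 = 2.7175
√(2.7175) = 1.6485
z = 1.6485 - 1 = 0.6485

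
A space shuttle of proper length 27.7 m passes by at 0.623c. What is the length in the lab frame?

Proper length L₀ = 27.7 m
γ = 1/√(1 - 0.623²) = 1.278
L = L₀/γ = 27.7/1.278 = 21.67 m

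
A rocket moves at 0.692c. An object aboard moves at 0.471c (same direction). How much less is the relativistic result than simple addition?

Classical: u' + v = 0.471 + 0.692 = 1.163c
Relativistic: u = (0.471 + 0.692)/(1 + 0.325932) = 1.163/1.325932 = 0.8771c
Difference: 1.163 - 0.8771 = 0.2859c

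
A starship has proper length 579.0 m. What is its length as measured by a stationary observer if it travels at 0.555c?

Proper length L₀ = 579.0 m
γ = 1/√(1 - 0.555²) = 1.20214
L = L₀/γ = 579.0/1.20214 = 481.6 m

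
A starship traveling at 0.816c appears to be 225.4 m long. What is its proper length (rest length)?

Contracted length L = 225.4 m
γ = 1/√(1 - 0.816²) = 1.730
L₀ = γL = 1.730 × 225.4 = 389.9 m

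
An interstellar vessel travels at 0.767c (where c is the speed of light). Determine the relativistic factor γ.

v/c = 0.767, so (v/c)² = 0.588289
1 - (v/c)² = 0.411711
γ = 1/√(0.411711) = 1.558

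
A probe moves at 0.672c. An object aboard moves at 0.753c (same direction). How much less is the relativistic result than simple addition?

Classical: u' + v = 0.753 + 0.672 = 1.425c
Relativistic: u = (0.753 + 0.672)/(1 + 0.506016) = 1.425/1.506016 = 0.9462c
Difference: 1.425 - 0.9462 = 0.4788c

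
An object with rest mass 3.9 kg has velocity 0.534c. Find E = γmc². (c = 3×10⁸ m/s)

γ = 1/√(1 - 0.534²) = 1.18275
mc² = 3.9 × (3×10⁸)² = 3.510×10¹⁷ J
E = γmc² = 1.18275 × 3.510×10¹⁷ = 4.151×10¹⁷ J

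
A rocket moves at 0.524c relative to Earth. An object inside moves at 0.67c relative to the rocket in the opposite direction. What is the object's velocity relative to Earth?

Object's velocity in rocket frame is u' = -0.67c
u = (u' + v)/(1 + u'v/c²) = (v - 0.67)/(1 - 0.67·v/c²)
Numerator: 0.524 - 0.67 = -0.146
Denominator: 1 - 0.35108 = 0.64892
u = -0.146/0.64892 = -0.2250c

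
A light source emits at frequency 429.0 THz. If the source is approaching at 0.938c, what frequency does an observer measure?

β = v/c = 0.938
(1+β)/(1-β) = 1.938/0.062 = 31.258
Doppler factor = √(31.258) = 5.5909
f_obs = 429.0 × 5.5909 = 2398 THz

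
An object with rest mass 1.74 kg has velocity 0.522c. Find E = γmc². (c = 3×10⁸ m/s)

γ = 1/√(1 - 0.522²) = 1.1724
mc² = 1.74 × (3×10⁸)² = 1.566×10¹⁷ J
E = γmc² = 1.1724 × 1.566×10¹⁷ = 1.836×10¹⁷ J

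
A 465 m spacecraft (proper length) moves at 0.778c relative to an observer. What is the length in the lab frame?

Proper length L₀ = 465 m
γ = 1/√(1 - 0.778²) = 1.592
L = L₀/γ = 465/1.592 = 292.1 m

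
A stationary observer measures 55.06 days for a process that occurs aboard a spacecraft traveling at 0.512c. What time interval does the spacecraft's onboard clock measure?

Dilated time Δt = 55.06 days
γ = 1/√(1 - 0.512²) = 1.164
Δt₀ = Δt/γ = 55.06/1.164 = 47.30 days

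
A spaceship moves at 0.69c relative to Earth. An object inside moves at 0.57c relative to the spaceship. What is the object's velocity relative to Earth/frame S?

u = (u' + v)/(1 + u'v/c²)
Numerator: 0.57 + 0.69 = 1.26
Denominator: 1 + 0.3933 = 1.3933
u = 1.26/1.3933 = 0.9043c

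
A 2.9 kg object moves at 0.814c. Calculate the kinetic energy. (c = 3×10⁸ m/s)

γ = 1/√(1 - 0.814²) = 1.7216
γ - 1 = 0.7216
KE = (γ-1)mc² = 0.7216 × 2.9 × (3×10⁸)² = 1.883×10¹⁷ J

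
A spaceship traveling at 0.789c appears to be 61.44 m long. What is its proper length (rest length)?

Contracted length L = 61.44 m
γ = 1/√(1 - 0.789²) = 1.628
L₀ = γL = 1.628 × 61.44 = 100.0 m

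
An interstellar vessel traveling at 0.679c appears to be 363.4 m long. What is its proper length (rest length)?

Contracted length L = 363.4 m
γ = 1/√(1 - 0.679²) = 1.362
L₀ = γL = 1.362 × 363.4 = 495.0 m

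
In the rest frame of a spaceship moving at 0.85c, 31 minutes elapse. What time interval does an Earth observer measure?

Proper time Δt₀ = 31 minutes
γ = 1/√(1 - 0.85²) = 1.8983
Δt = γΔt₀ = 1.8983 × 31 = 58.85 minutes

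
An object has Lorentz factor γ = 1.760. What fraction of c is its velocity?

From γ = 1/√(1 - v²/c²):
1/γ² = 1/1.760² = 0.3228
v²/c² = 1 - 0.3228 = 0.6772
v/c = √(0.6772) = 0.8229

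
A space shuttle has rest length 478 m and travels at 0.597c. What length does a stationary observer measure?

Proper length L₀ = 478 m
γ = 1/√(1 - 0.597²) = 1.2465
L = L₀/γ = 478/1.2465 = 383.5 m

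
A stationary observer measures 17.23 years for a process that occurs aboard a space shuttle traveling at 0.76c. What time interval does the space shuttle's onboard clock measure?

Dilated time Δt = 17.23 years
γ = 1/√(1 - 0.76²) = 1.539
Δt₀ = Δt/γ = 17.23/1.539 = 11.20 years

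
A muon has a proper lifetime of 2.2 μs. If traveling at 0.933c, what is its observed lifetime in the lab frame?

Proper lifetime τ₀ = 2.2 μs
γ = 1/√(1 - 0.933²) = 2.7787
τ = γτ₀ = 2.7787 × 2.2 μs = 6.113 μs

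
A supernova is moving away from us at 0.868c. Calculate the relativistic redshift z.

β = 0.868
(1+β)/(1-β) = 1.868/0.132 = 14.15
√(14.15) = 3.762
z = 3.762 - 1 = 2.762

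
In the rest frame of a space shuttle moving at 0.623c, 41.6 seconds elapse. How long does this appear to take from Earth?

Proper time Δt₀ = 41.6 seconds
γ = 1/√(1 - 0.623²) = 1.2784
Δt = γΔt₀ = 1.2784 × 41.6 = 53.18 seconds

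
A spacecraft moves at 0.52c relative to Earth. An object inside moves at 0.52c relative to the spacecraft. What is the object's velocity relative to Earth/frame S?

u = (u' + v)/(1 + u'v/c²)
Numerator: 0.52 + 0.52 = 1.04
Denominator: 1 + 0.2704 = 1.2704
u = 1.04/1.2704 = 0.8186c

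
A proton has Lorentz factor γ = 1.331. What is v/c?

From γ = 1/√(1 - v²/c²):
1/γ² = 1/1.331² = 0.5645
v²/c² = 1 - 0.5645 = 0.4355
v/c = √(0.4355) = 0.6599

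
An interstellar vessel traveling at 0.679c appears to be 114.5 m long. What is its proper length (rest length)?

Contracted length L = 114.5 m
γ = 1/√(1 - 0.679²) = 1.3621
L₀ = γL = 1.3621 × 114.5 = 156.0 m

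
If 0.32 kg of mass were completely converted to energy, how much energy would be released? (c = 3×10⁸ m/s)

Using E = mc²:
c² = (3×10⁸)² = 9×10¹⁶ m²/s²
E = 0.32 × 9×10¹⁶ = 2.880×10¹⁶ J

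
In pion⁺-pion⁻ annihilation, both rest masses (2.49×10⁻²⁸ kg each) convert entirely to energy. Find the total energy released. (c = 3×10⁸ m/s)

Both particles have the same rest mass, so total mass = 2m
E = 2m·c² = 2 × 2.49×10⁻²⁸ × (3×10⁸)²
= 2 × 2.49×10⁻²⁸ × 9×10¹⁶
= 4.482×10⁻¹¹ J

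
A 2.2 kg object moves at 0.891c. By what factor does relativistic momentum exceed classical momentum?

p_rel = γmv, p_class = mv
Ratio = γ = 1/√(1 - 0.891²) = 2.203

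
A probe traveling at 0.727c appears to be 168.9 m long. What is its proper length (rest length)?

Contracted length L = 168.9 m
γ = 1/√(1 - 0.727²) = 1.4564
L₀ = γL = 1.4564 × 168.9 = 246.0 m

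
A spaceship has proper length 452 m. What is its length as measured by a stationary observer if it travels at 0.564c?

Proper length L₀ = 452 m
γ = 1/√(1 - 0.564²) = 1.21098
L = L₀/γ = 452/1.21098 = 373.3 m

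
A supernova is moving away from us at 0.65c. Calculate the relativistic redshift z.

β = 0.65
(1+β)/(1-β) = 1.65/0.35 = 4.714
√(4.714) = 2.171
z = 2.171 - 1 = 1.171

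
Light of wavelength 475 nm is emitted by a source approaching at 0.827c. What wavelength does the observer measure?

β = 0.827
Wavelength Doppler factor = √(0.173/1.827) = √(0.09469) = 0.3077
λ_obs = 475 × 0.3077 = 146.2 nm (blueshift)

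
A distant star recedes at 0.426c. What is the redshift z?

β = 0.426
(1+β)/(1-β) = 1.426/0.574 = 2.4843
√(2.4843) = 1.5762
z = 1.5762 - 1 = 0.5762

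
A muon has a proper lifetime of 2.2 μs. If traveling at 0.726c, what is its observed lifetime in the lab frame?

Proper lifetime τ₀ = 2.2 μs
γ = 1/√(1 - 0.726²) = 1.454
τ = γτ₀ = 1.454 × 2.2 μs = 3.199 μs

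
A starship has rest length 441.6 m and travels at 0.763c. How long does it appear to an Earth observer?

Proper length L₀ = 441.6 m
γ = 1/√(1 - 0.763²) = 1.547033
L = L₀/γ = 441.6/1.547033 = 285.4 m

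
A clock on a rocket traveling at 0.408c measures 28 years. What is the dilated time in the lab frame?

Proper time Δt₀ = 28 years
γ = 1/√(1 - 0.408²) = 1.0953
Δt = γΔt₀ = 1.0953 × 28 = 30.67 years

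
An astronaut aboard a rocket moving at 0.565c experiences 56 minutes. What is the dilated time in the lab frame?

Proper time Δt₀ = 56 minutes
γ = 1/√(1 - 0.565²) = 1.212
Δt = γΔt₀ = 1.212 × 56 = 67.87 minutes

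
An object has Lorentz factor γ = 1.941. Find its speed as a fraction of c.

From γ = 1/√(1 - v²/c²):
1/γ² = 1/1.941² = 0.2654
v²/c² = 1 - 0.2654 = 0.7346
v/c = √(0.7346) = 0.8571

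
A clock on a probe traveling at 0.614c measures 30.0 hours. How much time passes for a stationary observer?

Proper time Δt₀ = 30.0 hours
γ = 1/√(1 - 0.614²) = 1.267
Δt = γΔt₀ = 1.267 × 30.0 = 38.01 hours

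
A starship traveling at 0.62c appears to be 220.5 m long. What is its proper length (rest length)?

Contracted length L = 220.5 m
γ = 1/√(1 - 0.62²) = 1.2745
L₀ = γL = 1.2745 × 220.5 = 281.0 m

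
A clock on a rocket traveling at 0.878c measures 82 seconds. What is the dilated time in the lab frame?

Proper time Δt₀ = 82 seconds
γ = 1/√(1 - 0.878²) = 2.089
Δt = γΔt₀ = 2.089 × 82 = 171.3 seconds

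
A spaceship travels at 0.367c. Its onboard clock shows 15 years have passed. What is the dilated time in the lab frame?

Proper time Δt₀ = 15 years
γ = 1/√(1 - 0.367²) = 1.075
Δt = γΔt₀ = 1.075 × 15 = 16.13 years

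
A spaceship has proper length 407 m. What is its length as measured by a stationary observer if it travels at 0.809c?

Proper length L₀ = 407 m
γ = 1/√(1 - 0.809²) = 1.7012
L = L₀/γ = 407/1.7012 = 239.2 m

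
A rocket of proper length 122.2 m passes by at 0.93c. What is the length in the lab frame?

Proper length L₀ = 122.2 m
γ = 1/√(1 - 0.93²) = 2.7206
L = L₀/γ = 122.2/2.7206 = 44.92 m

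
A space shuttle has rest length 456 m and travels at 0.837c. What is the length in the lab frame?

Proper length L₀ = 456 m
γ = 1/√(1 - 0.837²) = 1.8275
L = L₀/γ = 456/1.8275 = 249.5 m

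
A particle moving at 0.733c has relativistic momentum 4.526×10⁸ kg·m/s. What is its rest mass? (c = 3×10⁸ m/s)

γ = 1/√(1 - 0.733²) = 1.470
v = 0.733 × 3×10⁸ = 2.199×10⁸ m/s
m = p/(γv) = 4.526×10⁸/(1.470 × 2.199×10⁸) = 1.400 kg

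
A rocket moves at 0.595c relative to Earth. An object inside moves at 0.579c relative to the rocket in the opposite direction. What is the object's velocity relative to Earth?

Object's velocity in rocket frame is u' = -0.579c
u = (u' + v)/(1 + u'v/c²) = (v - 0.579)/(1 - 0.579·v/c²)
Numerator: 0.595 - 0.579 = 0.016
Denominator: 1 - 0.344505 = 0.655495
u = 0.016/0.655495 = 0.02441c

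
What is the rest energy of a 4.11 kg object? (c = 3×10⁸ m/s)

c² = (3×10⁸)² = 9.000×10¹⁶ m²/s²
E₀ = mc² = 4.11 × 9.000×10¹⁶ = 3.699×10¹⁷ J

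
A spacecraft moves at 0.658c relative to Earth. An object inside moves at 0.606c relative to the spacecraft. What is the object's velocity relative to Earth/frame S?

u = (u' + v)/(1 + u'v/c²)
Numerator: 0.606 + 0.658 = 1.264
Denominator: 1 + 0.398748 = 1.398748
u = 1.264/1.398748 = 0.9037c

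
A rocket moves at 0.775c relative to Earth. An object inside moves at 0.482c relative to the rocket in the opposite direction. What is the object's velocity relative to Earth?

Object's velocity in rocket frame is u' = -0.482c
u = (u' + v)/(1 + u'v/c²) = (v - 0.482)/(1 - 0.482·v/c²)
Numerator: 0.775 - 0.482 = 0.293
Denominator: 1 - 0.37355 = 0.62645
u = 0.293/0.62645 = 0.4677c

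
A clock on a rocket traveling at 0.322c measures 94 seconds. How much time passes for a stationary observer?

Proper time Δt₀ = 94 seconds
γ = 1/√(1 - 0.322²) = 1.0563
Δt = γΔt₀ = 1.0563 × 94 = 99.29 seconds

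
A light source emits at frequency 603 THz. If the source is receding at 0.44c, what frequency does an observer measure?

β = v/c = 0.44
(1-β)/(1+β) = 0.56/1.44 = 0.3889
Doppler factor = √(0.3889) = 0.6236
f_obs = 603 × 0.6236 = 376.0 THz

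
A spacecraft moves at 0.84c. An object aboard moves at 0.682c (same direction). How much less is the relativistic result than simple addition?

Classical: u' + v = 0.682 + 0.84 = 1.522c
Relativistic: u = (0.682 + 0.84)/(1 + 0.57288) = 1.522/1.57288 = 0.9677c
Difference: 1.522 - 0.9677 = 0.5543c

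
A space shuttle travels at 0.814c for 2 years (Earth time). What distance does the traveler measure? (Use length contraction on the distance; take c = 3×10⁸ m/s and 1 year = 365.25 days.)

Earth distance: d = v × t = 0.814c × 2 yr = 1.5413×10¹⁶ m
γ = 1.7216
d' = d/γ = 1.5413×10¹⁶/1.7216 = 8.953×10¹⁵ m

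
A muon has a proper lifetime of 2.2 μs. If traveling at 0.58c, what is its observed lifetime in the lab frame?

Proper lifetime τ₀ = 2.2 μs
γ = 1/√(1 - 0.58²) = 1.2276
τ = γτ₀ = 1.2276 × 2.2 μs = 2.701 μs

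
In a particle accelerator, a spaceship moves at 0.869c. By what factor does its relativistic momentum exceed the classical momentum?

p_rel = γmv, p_class = mv
Ratio = γ = 1/√(1 - 0.869²)
= 1/√(0.244839) = 2.021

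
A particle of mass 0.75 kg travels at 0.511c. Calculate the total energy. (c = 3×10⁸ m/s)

γ = 1/√(1 - 0.511²) = 1.1634
mc² = 0.75 × (3×10⁸)² = 6.750×10¹⁶ J
E = γmc² = 1.1634 × 6.750×10¹⁶ = 7.853×10¹⁶ J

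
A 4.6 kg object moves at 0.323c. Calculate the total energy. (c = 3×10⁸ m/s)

γ = 1/√(1 - 0.323²) = 1.0566
mc² = 4.6 × (3×10⁸)² = 4.140×10¹⁷ J
E = γmc² = 1.0566 × 4.140×10¹⁷ = 4.374×10¹⁷ J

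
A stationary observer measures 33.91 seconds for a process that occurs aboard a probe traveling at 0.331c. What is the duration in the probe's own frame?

Dilated time Δt = 33.91 seconds
γ = 1/√(1 - 0.331²) = 1.0597
Δt₀ = Δt/γ = 33.91/1.0597 = 32.00 seconds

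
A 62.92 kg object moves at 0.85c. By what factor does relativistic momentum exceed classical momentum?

p_rel = γmv, p_class = mv
Ratio = γ = 1/√(1 - 0.85²) = 1.898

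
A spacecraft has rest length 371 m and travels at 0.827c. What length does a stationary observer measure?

Proper length L₀ = 371 m
γ = 1/√(1 - 0.827²) = 1.7787
L = L₀/γ = 371/1.7787 = 208.6 m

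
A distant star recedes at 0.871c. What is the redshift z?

β = 0.871
(1+β)/(1-β) = 1.871/0.129 = 14.50
√(14.50) = 3.808
z = 3.808 - 1 = 2.808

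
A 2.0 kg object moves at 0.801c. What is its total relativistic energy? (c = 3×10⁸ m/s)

γ = 1/√(1 - 0.801²) = 1.6704
mc² = 2.0 × (3×10⁸)² = 1.800×10¹⁷ J
E = γmc² = 1.6704 × 1.800×10¹⁷ = 3.007×10¹⁷ J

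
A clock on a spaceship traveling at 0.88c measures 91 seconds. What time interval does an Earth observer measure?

Proper time Δt₀ = 91 seconds
γ = 1/√(1 - 0.88²) = 2.105
Δt = γΔt₀ = 2.105 × 91 = 191.6 seconds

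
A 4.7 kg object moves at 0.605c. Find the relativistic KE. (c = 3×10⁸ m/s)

γ = 1/√(1 - 0.605²) = 1.25593
γ - 1 = 0.25593
KE = (γ-1)mc² = 0.25593 × 4.7 × (3×10⁸)² = 1.083×10¹⁷ J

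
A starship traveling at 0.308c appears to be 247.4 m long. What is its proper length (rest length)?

Contracted length L = 247.4 m
γ = 1/√(1 - 0.308²) = 1.051
L₀ = γL = 1.051 × 247.4 = 260.0 m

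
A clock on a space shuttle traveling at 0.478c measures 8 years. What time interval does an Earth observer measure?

Proper time Δt₀ = 8 years
γ = 1/√(1 - 0.478²) = 1.1385
Δt = γΔt₀ = 1.1385 × 8 = 9.108 years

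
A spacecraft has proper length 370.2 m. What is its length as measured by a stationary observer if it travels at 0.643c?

Proper length L₀ = 370.2 m
γ = 1/√(1 - 0.643²) = 1.306
L = L₀/γ = 370.2/1.306 = 283.5 m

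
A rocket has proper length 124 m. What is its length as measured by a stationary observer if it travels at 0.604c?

Proper length L₀ = 124 m
γ = 1/√(1 - 0.604²) = 1.2547
L = L₀/γ = 124/1.2547 = 98.83 m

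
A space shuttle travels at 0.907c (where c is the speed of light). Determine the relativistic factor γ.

v/c = 0.907, so (v/c)² = 0.822649
1 - (v/c)² = 0.177351
γ = 1/√(0.177351) = 2.375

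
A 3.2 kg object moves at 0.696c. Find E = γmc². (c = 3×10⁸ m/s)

γ = 1/√(1 - 0.696²) = 1.3927
mc² = 3.2 × (3×10⁸)² = 2.880×10¹⁷ J
E = γmc² = 1.3927 × 2.880×10¹⁷ = 4.011×10¹⁷ J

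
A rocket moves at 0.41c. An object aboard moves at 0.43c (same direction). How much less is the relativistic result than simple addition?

Classical: u' + v = 0.43 + 0.41 = 0.84c
Relativistic: u = (0.43 + 0.41)/(1 + 0.1763) = 0.84/1.1763 = 0.7141c
Difference: 0.84 - 0.7141 = 0.1259c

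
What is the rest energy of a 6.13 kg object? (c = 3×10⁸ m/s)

c² = (3×10⁸)² = 9.000×10¹⁶ m²/s²
E₀ = mc² = 6.13 × 9.000×10¹⁶ = 5.517×10¹⁷ J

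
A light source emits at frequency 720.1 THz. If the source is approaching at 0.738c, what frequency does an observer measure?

β = v/c = 0.738
(1+β)/(1-β) = 1.738/0.262 = 6.634
Doppler factor = √(6.634) = 2.576
f_obs = 720.1 × 2.576 = 1855 THz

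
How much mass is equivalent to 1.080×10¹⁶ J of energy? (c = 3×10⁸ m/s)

From E = mc², we get m = E/c²
c² = (3×10⁸)² = 9×10¹⁶ m²/s²
m = 1.080×10¹⁶ / 9×10¹⁶ = 0.1200 kg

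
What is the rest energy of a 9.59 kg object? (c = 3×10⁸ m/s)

c² = (3×10⁸)² = 9.000×10¹⁶ m²/s²
E₀ = mc² = 9.59 × 9.000×10¹⁶ = 8.631×10¹⁷ J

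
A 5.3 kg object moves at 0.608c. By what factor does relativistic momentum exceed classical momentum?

p_rel = γmv, p_class = mv
Ratio = γ = 1/√(1 - 0.608²) = 1.260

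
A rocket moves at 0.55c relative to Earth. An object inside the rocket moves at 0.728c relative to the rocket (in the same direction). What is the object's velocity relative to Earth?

u = (u' + v)/(1 + u'v/c²)
Numerator: 0.728 + 0.55 = 1.278
Denominator: 1 + 0.4004 = 1.4004
u = 1.278/1.4004 = 0.9126c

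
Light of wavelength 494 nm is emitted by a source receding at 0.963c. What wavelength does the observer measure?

β = 0.963
Wavelength Doppler factor = √(1.963/0.037) = √(53.05) = 7.284
λ_obs = 494 × 7.284 = 3598 nm (redshift)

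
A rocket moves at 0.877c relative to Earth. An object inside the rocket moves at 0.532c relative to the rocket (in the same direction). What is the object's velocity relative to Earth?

u = (u' + v)/(1 + u'v/c²)
Numerator: 0.532 + 0.877 = 1.409
Denominator: 1 + 0.466564 = 1.466564
u = 1.409/1.466564 = 0.9607c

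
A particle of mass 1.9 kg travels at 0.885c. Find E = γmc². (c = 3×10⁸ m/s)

γ = 1/√(1 - 0.885²) = 2.148
mc² = 1.9 × (3×10⁸)² = 1.710×10¹⁷ J
E = γmc² = 2.148 × 1.710×10¹⁷ = 3.673×10¹⁷ J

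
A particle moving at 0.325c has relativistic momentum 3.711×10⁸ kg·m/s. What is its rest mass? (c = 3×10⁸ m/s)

γ = 1/√(1 - 0.325²) = 1.0574
v = 0.325 × 3×10⁸ = 9.750×10⁷ m/s
m = p/(γv) = 3.711×10⁸/(1.0574 × 9.750×10⁷) = 3.600 kg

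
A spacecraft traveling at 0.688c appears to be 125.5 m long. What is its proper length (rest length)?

Contracted length L = 125.5 m
γ = 1/√(1 - 0.688²) = 1.378
L₀ = γL = 1.378 × 125.5 = 172.9 m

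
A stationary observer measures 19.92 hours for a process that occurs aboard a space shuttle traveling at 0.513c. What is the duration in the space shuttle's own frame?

Dilated time Δt = 19.92 hours
γ = 1/√(1 - 0.513²) = 1.165
Δt₀ = Δt/γ = 19.92/1.165 = 17.10 hours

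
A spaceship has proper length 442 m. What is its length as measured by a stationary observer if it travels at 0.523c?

Proper length L₀ = 442 m
γ = 1/√(1 - 0.523²) = 1.1733
L = L₀/γ = 442/1.1733 = 376.7 m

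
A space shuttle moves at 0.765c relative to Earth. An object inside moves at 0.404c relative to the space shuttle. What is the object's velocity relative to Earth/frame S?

u = (u' + v)/(1 + u'v/c²)
Numerator: 0.404 + 0.765 = 1.169
Denominator: 1 + 0.30906 = 1.30906
u = 1.169/1.30906 = 0.8930c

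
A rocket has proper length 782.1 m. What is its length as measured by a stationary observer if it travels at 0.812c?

Proper length L₀ = 782.1 m
γ = 1/√(1 - 0.812²) = 1.7133
L = L₀/γ = 782.1/1.7133 = 456.5 m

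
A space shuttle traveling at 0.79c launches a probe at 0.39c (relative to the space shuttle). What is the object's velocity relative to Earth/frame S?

u = (u' + v)/(1 + u'v/c²)
Numerator: 0.39 + 0.79 = 1.18
Denominator: 1 + 0.3081 = 1.3081
u = 1.18/1.3081 = 0.9021c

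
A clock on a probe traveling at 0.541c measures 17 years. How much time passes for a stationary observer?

Proper time Δt₀ = 17 years
γ = 1/√(1 - 0.541²) = 1.189
Δt = γΔt₀ = 1.189 × 17 = 20.21 years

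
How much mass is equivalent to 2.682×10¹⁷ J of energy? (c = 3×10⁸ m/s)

From E = mc², we get m = E/c²
c² = (3×10⁸)² = 9×10¹⁶ m²/s²
m = 2.682×10¹⁷ / 9×10¹⁶ = 2.980 kg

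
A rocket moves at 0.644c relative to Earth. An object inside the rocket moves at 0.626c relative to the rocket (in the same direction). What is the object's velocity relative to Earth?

u = (u' + v)/(1 + u'v/c²)
Numerator: 0.626 + 0.644 = 1.27
Denominator: 1 + 0.403144 = 1.403144
u = 1.27/1.403144 = 0.9051c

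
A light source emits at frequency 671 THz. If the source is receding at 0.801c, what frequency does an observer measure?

β = v/c = 0.801
(1-β)/(1+β) = 0.199/1.801 = 0.1105
Doppler factor = √(0.1105) = 0.3324
f_obs = 671 × 0.3324 = 223.0 THz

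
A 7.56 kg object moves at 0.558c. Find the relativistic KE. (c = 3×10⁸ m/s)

γ = 1/√(1 - 0.558²) = 1.20505
γ - 1 = 0.20505
KE = (γ-1)mc² = 0.20505 × 7.56 × (3×10⁸)² = 1.395×10¹⁷ J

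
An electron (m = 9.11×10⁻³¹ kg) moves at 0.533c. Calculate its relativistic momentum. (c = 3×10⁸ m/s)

γ = 1/√(1 - 0.533²) = 1.182
v = 0.533 × 3×10⁸ = 1.599×10⁸ m/s
p = γmv = 1.182 × 9.11×10⁻³¹ × 1.599×10⁸ = 1.722×10⁻²² kg·m/s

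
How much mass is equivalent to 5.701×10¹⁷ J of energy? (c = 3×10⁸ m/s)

From E = mc², we get m = E/c²
c² = (3×10⁸)² = 9×10¹⁶ m²/s²
m = 5.701×10¹⁷ / 9×10¹⁶ = 6.334 kg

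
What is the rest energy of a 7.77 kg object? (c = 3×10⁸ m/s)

c² = (3×10⁸)² = 9.000×10¹⁶ m²/s²
E₀ = mc² = 7.77 × 9.000×10¹⁶ = 6.993×10¹⁷ J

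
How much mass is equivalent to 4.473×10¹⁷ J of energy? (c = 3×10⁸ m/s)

From E = mc², we get m = E/c²
c² = (3×10⁸)² = 9×10¹⁶ m²/s²
m = 4.473×10¹⁷ / 9×10¹⁶ = 4.970 kg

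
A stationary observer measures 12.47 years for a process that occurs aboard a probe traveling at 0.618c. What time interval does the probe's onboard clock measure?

Dilated time Δt = 12.47 years
γ = 1/√(1 - 0.618²) = 1.27198
Δt₀ = Δt/γ = 12.47/1.27198 = 9.804 years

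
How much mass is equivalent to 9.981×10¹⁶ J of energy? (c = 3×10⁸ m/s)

From E = mc², we get m = E/c²
c² = (3×10⁸)² = 9×10¹⁶ m²/s²
m = 9.981×10¹⁶ / 9×10¹⁶ = 1.109 kg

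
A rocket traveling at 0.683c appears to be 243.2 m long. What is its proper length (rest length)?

Contracted length L = 243.2 m
γ = 1/√(1 - 0.683²) = 1.3691
L₀ = γL = 1.3691 × 243.2 = 333.0 m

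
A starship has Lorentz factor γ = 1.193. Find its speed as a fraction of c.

From γ = 1/√(1 - v²/c²):
1/γ² = 1/1.193² = 0.7026
v²/c² = 1 - 0.7026 = 0.2974
v/c = √(0.2974) = 0.5453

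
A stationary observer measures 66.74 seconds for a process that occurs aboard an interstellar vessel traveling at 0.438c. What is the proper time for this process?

Dilated time Δt = 66.74 seconds
γ = 1/√(1 - 0.438²) = 1.1124
Δt₀ = Δt/γ = 66.74/1.1124 = 60.00 seconds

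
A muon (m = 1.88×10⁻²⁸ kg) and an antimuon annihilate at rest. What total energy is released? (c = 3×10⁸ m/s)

Both particles have the same rest mass, so total mass = 2m
E = 2m·c² = 2 × 1.88×10⁻²⁸ × (3×10⁸)²
= 2 × 1.88×10⁻²⁸ × 9×10¹⁶
= 3.384×10⁻¹¹ J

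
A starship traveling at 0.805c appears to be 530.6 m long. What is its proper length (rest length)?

Contracted length L = 530.6 m
γ = 1/√(1 - 0.805²) = 1.6856
L₀ = γL = 1.6856 × 530.6 = 894.4 m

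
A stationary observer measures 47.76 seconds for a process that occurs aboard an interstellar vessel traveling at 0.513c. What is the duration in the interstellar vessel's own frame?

Dilated time Δt = 47.76 seconds
γ = 1/√(1 - 0.513²) = 1.165
Δt₀ = Δt/γ = 47.76/1.165 = 41.00 seconds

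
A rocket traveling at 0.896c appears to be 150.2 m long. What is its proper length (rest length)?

Contracted length L = 150.2 m
γ = 1/√(1 - 0.896²) = 2.25198
L₀ = γL = 2.25198 × 150.2 = 338.2 m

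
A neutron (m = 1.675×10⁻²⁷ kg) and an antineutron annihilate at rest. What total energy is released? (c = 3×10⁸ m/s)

Both particles have the same rest mass, so total mass = 2m
E = 2m·c² = 2 × 1.675×10⁻²⁷ × (3×10⁸)²
= 2 × 1.675×10⁻²⁷ × 9×10¹⁶
= 3.015×10⁻¹⁰ J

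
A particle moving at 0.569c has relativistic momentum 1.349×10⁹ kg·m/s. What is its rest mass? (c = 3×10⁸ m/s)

γ = 1/√(1 - 0.569²) = 1.216
v = 0.569 × 3×10⁸ = 1.707×10⁸ m/s
m = p/(γv) = 1.349×10⁹/(1.216 × 1.707×10⁸) = 6.499 kg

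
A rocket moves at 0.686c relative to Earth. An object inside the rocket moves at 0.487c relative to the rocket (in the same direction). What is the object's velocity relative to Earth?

u = (u' + v)/(1 + u'v/c²)
Numerator: 0.487 + 0.686 = 1.173
Denominator: 1 + 0.334082 = 1.334082
u = 1.173/1.334082 = 0.8793c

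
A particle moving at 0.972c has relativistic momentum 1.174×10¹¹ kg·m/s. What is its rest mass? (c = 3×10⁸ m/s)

γ = 1/√(1 - 0.972²) = 4.256
v = 0.972 × 3×10⁸ = 2.916×10⁸ m/s
m = p/(γv) = 1.174×10¹¹/(4.256 × 2.916×10⁸) = 94.60 kg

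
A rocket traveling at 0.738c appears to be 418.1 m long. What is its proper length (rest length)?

Contracted length L = 418.1 m
γ = 1/√(1 - 0.738²) = 1.482
L₀ = γL = 1.482 × 418.1 = 619.6 m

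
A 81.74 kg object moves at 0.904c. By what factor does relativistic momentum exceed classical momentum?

p_rel = γmv, p_class = mv
Ratio = γ = 1/√(1 - 0.904²) = 2.339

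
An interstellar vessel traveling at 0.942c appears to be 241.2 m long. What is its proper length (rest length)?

Contracted length L = 241.2 m
γ = 1/√(1 - 0.942²) = 2.9796
L₀ = γL = 2.9796 × 241.2 = 718.7 m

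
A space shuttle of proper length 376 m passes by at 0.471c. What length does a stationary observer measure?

Proper length L₀ = 376 m
γ = 1/√(1 - 0.471²) = 1.1336
L = L₀/γ = 376/1.1336 = 331.7 m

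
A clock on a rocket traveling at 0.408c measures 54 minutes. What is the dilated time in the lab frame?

Proper time Δt₀ = 54 minutes
γ = 1/√(1 - 0.408²) = 1.0953
Δt = γΔt₀ = 1.0953 × 54 = 59.15 minutes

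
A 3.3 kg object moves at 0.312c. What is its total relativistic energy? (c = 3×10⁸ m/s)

γ = 1/√(1 - 0.312²) = 1.0525
mc² = 3.3 × (3×10⁸)² = 2.970×10¹⁷ J
E = γmc² = 1.0525 × 2.970×10¹⁷ = 3.126×10¹⁷ J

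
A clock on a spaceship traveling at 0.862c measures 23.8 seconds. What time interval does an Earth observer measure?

Proper time Δt₀ = 23.8 seconds
γ = 1/√(1 - 0.862²) = 1.9727
Δt = γΔt₀ = 1.9727 × 23.8 = 46.95 seconds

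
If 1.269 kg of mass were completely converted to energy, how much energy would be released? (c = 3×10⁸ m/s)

Using E = mc²:
c² = (3×10⁸)² = 9×10¹⁶ m²/s²
E = 1.269 × 9×10¹⁶ = 1.142×10¹⁷ J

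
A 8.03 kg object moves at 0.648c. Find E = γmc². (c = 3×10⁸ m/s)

γ = 1/√(1 - 0.648²) = 1.313
mc² = 8.03 × (3×10⁸)² = 7.227×10¹⁷ J
E = γmc² = 1.313 × 7.227×10¹⁷ = 9.489×10¹⁷ J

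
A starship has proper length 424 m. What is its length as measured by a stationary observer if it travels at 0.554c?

Proper length L₀ = 424 m
γ = 1/√(1 - 0.554²) = 1.201
L = L₀/γ = 424/1.201 = 353.0 m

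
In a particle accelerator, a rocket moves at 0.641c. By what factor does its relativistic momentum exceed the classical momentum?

p_rel = γmv, p_class = mv
Ratio = γ = 1/√(1 - 0.641²)
= 1/√(0.589119) = 1.303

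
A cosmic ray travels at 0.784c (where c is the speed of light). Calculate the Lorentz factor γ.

v/c = 0.784, so (v/c)² = 0.614656
1 - (v/c)² = 0.385344
γ = 1/√(0.385344) = 1.611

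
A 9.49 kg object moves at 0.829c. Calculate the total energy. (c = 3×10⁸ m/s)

γ = 1/√(1 - 0.829²) = 1.788
mc² = 9.49 × (3×10⁸)² = 8.541×10¹⁷ J
E = γmc² = 1.788 × 8.541×10¹⁷ = 1.527×10¹⁸ J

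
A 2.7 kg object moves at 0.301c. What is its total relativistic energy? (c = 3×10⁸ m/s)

γ = 1/√(1 - 0.301²) = 1.0486
mc² = 2.7 × (3×10⁸)² = 2.430×10¹⁷ J
E = γmc² = 1.0486 × 2.430×10¹⁷ = 2.548×10¹⁷ J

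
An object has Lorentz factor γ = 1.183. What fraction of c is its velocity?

From γ = 1/√(1 - v²/c²):
1/γ² = 1/1.183² = 0.7145
v²/c² = 1 - 0.7145 = 0.2855
v/c = √(0.2855) = 0.5343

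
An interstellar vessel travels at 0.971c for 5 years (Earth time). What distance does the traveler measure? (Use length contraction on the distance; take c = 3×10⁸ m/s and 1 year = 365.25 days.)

Earth distance: d = v × t = 0.971c × 5 yr = 4.596×10¹⁶ m
γ = 4.183
d' = d/γ = 4.596×10¹⁶/4.183 = 1.099×10¹⁶ m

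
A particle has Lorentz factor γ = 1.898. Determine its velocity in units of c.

From γ = 1/√(1 - v²/c²):
1/γ² = 1/1.898² = 0.2776
v²/c² = 1 - 0.2776 = 0.7224
v/c = √(0.7224) = 0.8499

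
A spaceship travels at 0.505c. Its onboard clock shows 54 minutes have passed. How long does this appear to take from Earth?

Proper time Δt₀ = 54 minutes
γ = 1/√(1 - 0.505²) = 1.1586
Δt = γΔt₀ = 1.1586 × 54 = 62.56 minutes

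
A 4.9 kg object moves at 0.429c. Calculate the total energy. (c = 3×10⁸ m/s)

γ = 1/√(1 - 0.429²) = 1.107
mc² = 4.9 × (3×10⁸)² = 4.410×10¹⁷ J
E = γmc² = 1.107 × 4.410×10¹⁷ = 4.882×10¹⁷ J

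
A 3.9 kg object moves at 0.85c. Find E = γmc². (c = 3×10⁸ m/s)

γ = 1/√(1 - 0.85²) = 1.8983
mc² = 3.9 × (3×10⁸)² = 3.510×10¹⁷ J
E = γmc² = 1.8983 × 3.510×10¹⁷ = 6.663×10¹⁷ J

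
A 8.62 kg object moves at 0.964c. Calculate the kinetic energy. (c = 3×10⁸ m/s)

γ = 1/√(1 - 0.964²) = 3.761
γ - 1 = 2.761
KE = (γ-1)mc² = 2.761 × 8.62 × (3×10⁸)² = 2.142×10¹⁸ J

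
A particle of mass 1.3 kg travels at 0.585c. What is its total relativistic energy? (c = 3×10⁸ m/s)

γ = 1/√(1 - 0.585²) = 1.233
mc² = 1.3 × (3×10⁸)² = 1.170×10¹⁷ J
E = γmc² = 1.233 × 1.170×10¹⁷ = 1.443×10¹⁷ J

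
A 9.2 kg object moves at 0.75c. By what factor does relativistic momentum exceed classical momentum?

p_rel = γmv, p_class = mv
Ratio = γ = 1/√(1 - 0.75²) = 1.512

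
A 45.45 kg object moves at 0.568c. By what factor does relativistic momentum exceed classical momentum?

p_rel = γmv, p_class = mv
Ratio = γ = 1/√(1 - 0.568²) = 1.215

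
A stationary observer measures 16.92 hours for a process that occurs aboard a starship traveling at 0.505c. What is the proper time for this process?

Dilated time Δt = 16.92 hours
γ = 1/√(1 - 0.505²) = 1.159
Δt₀ = Δt/γ = 16.92/1.159 = 14.60 hours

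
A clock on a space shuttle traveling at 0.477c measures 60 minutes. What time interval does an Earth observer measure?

Proper time Δt₀ = 60 minutes
γ = 1/√(1 - 0.477²) = 1.1378
Δt = γΔt₀ = 1.1378 × 60 = 68.27 minutes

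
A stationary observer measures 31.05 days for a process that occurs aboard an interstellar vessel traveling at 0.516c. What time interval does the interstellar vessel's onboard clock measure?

Dilated time Δt = 31.05 days
γ = 1/√(1 - 0.516²) = 1.1674
Δt₀ = Δt/γ = 31.05/1.1674 = 26.60 days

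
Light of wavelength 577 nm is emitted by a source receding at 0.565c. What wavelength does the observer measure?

β = 0.565
Wavelength Doppler factor = √(1.565/0.435) = √(3.598) = 1.8968
λ_obs = 577 × 1.8968 = 1094 nm (redshift)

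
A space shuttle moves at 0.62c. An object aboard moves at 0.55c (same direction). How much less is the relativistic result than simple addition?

Classical: u' + v = 0.55 + 0.62 = 1.17c
Relativistic: u = (0.55 + 0.62)/(1 + 0.341) = 1.17/1.341 = 0.8725c
Difference: 1.17 - 0.8725 = 0.2975c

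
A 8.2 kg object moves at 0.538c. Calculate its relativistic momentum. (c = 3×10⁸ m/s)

γ = 1/√(1 - 0.538²) = 1.186
v = 0.538 × 3×10⁸ = 1.614×10⁸ m/s
p = γmv = 1.186 × 8.2 × 1.614×10⁸ = 1.570×10⁹ kg·m/s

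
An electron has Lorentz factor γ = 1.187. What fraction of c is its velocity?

From γ = 1/√(1 - v²/c²):
1/γ² = 1/1.187² = 0.7097
v²/c² = 1 - 0.7097 = 0.2903
v/c = √(0.2903) = 0.5388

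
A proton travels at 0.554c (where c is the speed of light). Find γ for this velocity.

v/c = 0.554, so (v/c)² = 0.306916
1 - (v/c)² = 0.693084
γ = 1/√(0.693084) = 1.201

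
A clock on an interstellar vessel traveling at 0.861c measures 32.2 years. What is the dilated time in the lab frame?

Proper time Δt₀ = 32.2 years
γ = 1/√(1 - 0.861²) = 1.966
Δt = γΔt₀ = 1.966 × 32.2 = 63.31 years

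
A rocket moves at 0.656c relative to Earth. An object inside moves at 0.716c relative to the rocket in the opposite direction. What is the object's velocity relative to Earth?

Object's velocity in rocket frame is u' = -0.716c
u = (u' + v)/(1 + u'v/c²) = (v - 0.716)/(1 - 0.716·v/c²)
Numerator: 0.656 - 0.716 = -0.06
Denominator: 1 - 0.469696 = 0.530304
u = -0.06/0.530304 = -0.1131c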